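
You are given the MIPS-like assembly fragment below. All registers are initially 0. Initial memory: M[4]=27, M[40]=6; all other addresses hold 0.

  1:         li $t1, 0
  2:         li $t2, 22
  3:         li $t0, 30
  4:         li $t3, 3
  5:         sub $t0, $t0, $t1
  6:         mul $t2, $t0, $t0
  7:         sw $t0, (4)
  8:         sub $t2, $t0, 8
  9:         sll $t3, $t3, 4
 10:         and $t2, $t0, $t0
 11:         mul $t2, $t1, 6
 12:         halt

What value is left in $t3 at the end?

48

$t1=0
$t2=22
$t0=30
$t3=3
$t0=30-0=30
$t2=30*30=900
sw $t0, (4) → M[4]=30
$t2=30-8=22
$t3=3<<4=48
$t2=30&30=30
$t2=0*6=0
halt.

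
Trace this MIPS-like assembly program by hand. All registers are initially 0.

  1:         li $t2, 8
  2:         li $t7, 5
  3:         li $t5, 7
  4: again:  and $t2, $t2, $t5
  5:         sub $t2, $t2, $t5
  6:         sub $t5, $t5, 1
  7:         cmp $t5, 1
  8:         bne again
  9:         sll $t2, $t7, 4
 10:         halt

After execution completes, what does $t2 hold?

after li $t2, 8: $t2=8
after li $t7, 5: $t7=5
after li $t5, 7: $t5=7
after and $t2, $t2, $t5: $t2=8&7=0
after sub $t2, $t2, $t5: $t2=0-7=-7
after sub $t5, $t5, 1: $t5=7-1=6
cmp $t5, 1  (cmp 6,1)
bne again: taken
after and $t2, $t2, $t5: $t2=(-7)&6=0
after sub $t2, $t2, $t5: $t2=0-6=-6
after sub $t5, $t5, 1: $t5=6-1=5
cmp $t5, 1  (cmp 5,1)
bne again: taken
after and $t2, $t2, $t5: $t2=(-6)&5=0
after sub $t2, $t2, $t5: $t2=0-5=-5
after sub $t5, $t5, 1: $t5=5-1=4
cmp $t5, 1  (cmp 4,1)
bne again: taken
after and $t2, $t2, $t5: $t2=(-5)&4=0
after sub $t2, $t2, $t5: $t2=0-4=-4
after sub $t5, $t5, 1: $t5=4-1=3
cmp $t5, 1  (cmp 3,1)
bne again: taken
after and $t2, $t2, $t5: $t2=(-4)&3=0
after sub $t2, $t2, $t5: $t2=0-3=-3
after sub $t5, $t5, 1: $t5=3-1=2
cmp $t5, 1  (cmp 2,1)
bne again: taken
after and $t2, $t2, $t5: $t2=(-3)&2=0
after sub $t2, $t2, $t5: $t2=0-2=-2
after sub $t5, $t5, 1: $t5=2-1=1
cmp $t5, 1  (cmp 1,1)
bne again: not taken
after sll $t2, $t7, 4: $t2=5<<4=80
halt.

80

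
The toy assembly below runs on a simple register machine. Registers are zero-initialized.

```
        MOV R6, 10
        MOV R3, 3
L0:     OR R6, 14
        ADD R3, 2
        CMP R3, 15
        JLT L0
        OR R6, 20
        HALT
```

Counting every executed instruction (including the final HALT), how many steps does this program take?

28

R6=10
R3=3
R6=10|14=14
R3=3+2=5
CMP R3, 15  (cmp 5,15)
JLT L0: taken
R6=14|14=14
R3=5+2=7
CMP R3, 15  (cmp 7,15)
JLT L0: taken
R6=14|14=14
R3=7+2=9
CMP R3, 15  (cmp 9,15)
JLT L0: taken
R6=14|14=14
R3=9+2=11
CMP R3, 15  (cmp 11,15)
JLT L0: taken
R6=14|14=14
R3=11+2=13
CMP R3, 15  (cmp 13,15)
JLT L0: taken
R6=14|14=14
R3=13+2=15
CMP R3, 15  (cmp 15,15)
JLT L0: not taken
R6=14|20=30
halt.
Total executed instructions: 28.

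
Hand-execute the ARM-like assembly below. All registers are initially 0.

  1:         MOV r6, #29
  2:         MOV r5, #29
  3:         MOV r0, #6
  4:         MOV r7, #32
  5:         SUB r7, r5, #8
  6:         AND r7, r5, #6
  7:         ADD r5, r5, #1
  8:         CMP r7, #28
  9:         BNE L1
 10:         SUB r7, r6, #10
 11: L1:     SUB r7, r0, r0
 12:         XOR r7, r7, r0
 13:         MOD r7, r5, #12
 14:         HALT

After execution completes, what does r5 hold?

30

MOV r6, #29 → r6=29
MOV r5, #29 → r5=29
MOV r0, #6 → r0=6
MOV r7, #32 → r7=32
SUB r7, r5, #8 → r7=29-8=21
AND r7, r5, #6 → r7=29&6=4
ADD r5, r5, #1 → r5=29+1=30
CMP r7, #28  (cmp 4,28)
BNE L1: taken
SUB r7, r0, r0 → r7=6-6=0
XOR r7, r7, r0 → r7=0^6=6
MOD r7, r5, #12 → r7=30%12=6
halt.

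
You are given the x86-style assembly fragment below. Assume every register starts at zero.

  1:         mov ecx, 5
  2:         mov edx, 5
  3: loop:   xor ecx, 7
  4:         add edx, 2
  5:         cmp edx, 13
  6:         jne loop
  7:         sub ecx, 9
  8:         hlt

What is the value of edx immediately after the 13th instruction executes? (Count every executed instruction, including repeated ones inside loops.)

11

mov ecx, 5 → ecx=5
mov edx, 5 → edx=5
xor ecx, 7 → ecx=5^7=2
add edx, 2 → edx=5+2=7
cmp edx, 13  (cmp 7,13)
jne loop: taken
xor ecx, 7 → ecx=2^7=5
add edx, 2 → edx=7+2=9
cmp edx, 13  (cmp 9,13)
jne loop: taken
xor ecx, 7 → ecx=5^7=2
add edx, 2 → edx=9+2=11
cmp edx, 13  (cmp 11,13)
After step 13: edx = 11.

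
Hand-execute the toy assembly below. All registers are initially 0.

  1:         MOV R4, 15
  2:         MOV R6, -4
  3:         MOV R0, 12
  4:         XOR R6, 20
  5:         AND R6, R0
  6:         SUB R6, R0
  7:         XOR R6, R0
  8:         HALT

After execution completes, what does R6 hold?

-16

MOV R4, 15 → R4=15
MOV R6, -4 → R6=-4
MOV R0, 12 → R0=12
XOR R6, 20 → R6=(-4)^20=-24
AND R6, R0 → R6=(-24)&12=8
SUB R6, R0 → R6=8-12=-4
XOR R6, R0 → R6=(-4)^12=-16
halt.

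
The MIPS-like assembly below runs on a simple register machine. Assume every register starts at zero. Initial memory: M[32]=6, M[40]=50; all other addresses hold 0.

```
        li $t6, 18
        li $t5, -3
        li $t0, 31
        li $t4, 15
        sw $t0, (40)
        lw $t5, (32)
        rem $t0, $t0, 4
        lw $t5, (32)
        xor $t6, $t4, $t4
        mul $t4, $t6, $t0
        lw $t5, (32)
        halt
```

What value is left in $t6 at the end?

li $t6, 18 → $t6=18
li $t5, -3 → $t5=-3
li $t0, 31 → $t0=31
li $t4, 15 → $t4=15
sw $t0, (40) → M[40]=31
lw $t5, (32) → $t5=M[32]=6
rem $t0, $t0, 4 → $t0=31%4=3
lw $t5, (32) → $t5=M[32]=6
xor $t6, $t4, $t4 → $t6=15^15=0
mul $t4, $t6, $t0 → $t4=0*3=0
lw $t5, (32) → $t5=M[32]=6
halt.

0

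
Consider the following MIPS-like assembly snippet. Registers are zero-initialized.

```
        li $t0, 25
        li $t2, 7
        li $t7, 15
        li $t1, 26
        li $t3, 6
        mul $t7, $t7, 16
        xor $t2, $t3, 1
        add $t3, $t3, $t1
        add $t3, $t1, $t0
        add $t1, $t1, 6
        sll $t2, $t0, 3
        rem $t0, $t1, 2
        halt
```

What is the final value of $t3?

after li $t0, 25: $t0=25
after li $t2, 7: $t2=7
after li $t7, 15: $t7=15
after li $t1, 26: $t1=26
after li $t3, 6: $t3=6
after mul $t7, $t7, 16: $t7=15*16=240
after xor $t2, $t3, 1: $t2=6^1=7
after add $t3, $t3, $t1: $t3=6+26=32
after add $t3, $t1, $t0: $t3=26+25=51
after add $t1, $t1, 6: $t1=26+6=32
after sll $t2, $t0, 3: $t2=25<<3=200
after rem $t0, $t1, 2: $t0=32%2=0
halt.

51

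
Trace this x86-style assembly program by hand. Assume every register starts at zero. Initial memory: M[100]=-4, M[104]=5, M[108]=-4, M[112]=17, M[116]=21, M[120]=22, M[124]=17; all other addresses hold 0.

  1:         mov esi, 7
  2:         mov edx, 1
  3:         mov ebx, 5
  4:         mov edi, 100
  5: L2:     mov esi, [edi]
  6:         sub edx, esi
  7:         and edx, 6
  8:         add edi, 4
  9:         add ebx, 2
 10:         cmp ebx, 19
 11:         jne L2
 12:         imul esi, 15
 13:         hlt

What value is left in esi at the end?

esi=7
edx=1
ebx=5
edi=100
esi=M[100]=-4
edx=1-(-4)=5
edx=5&6=4
edi=100+4=104
ebx=5+2=7
cmp ebx, 19  (cmp 7,19)
jne L2: taken
esi=M[104]=5
edx=4-5=-1
edx=(-1)&6=6
edi=104+4=108
ebx=7+2=9
cmp ebx, 19  (cmp 9,19)
jne L2: taken
esi=M[108]=-4
edx=6-(-4)=10
edx=10&6=2
edi=108+4=112
ebx=9+2=11
cmp ebx, 19  (cmp 11,19)
jne L2: taken
esi=M[112]=17
edx=2-17=-15
edx=(-15)&6=0
edi=112+4=116
ebx=11+2=13
cmp ebx, 19  (cmp 13,19)
jne L2: taken
esi=M[116]=21
edx=0-21=-21
edx=(-21)&6=2
edi=116+4=120
ebx=13+2=15
cmp ebx, 19  (cmp 15,19)
jne L2: taken
esi=M[120]=22
edx=2-22=-20
edx=(-20)&6=4
edi=120+4=124
ebx=15+2=17
cmp ebx, 19  (cmp 17,19)
jne L2: taken
esi=M[124]=17
edx=4-17=-13
edx=(-13)&6=2
edi=124+4=128
ebx=17+2=19
cmp ebx, 19  (cmp 19,19)
jne L2: not taken
esi=17*15=255
halt.

255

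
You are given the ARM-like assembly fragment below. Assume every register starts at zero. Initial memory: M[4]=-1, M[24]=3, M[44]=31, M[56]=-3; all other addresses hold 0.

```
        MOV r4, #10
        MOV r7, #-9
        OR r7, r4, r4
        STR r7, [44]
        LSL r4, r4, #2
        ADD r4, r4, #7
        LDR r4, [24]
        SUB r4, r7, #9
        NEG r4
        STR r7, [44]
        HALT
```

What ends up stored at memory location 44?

after MOV r4, #10: r4=10
after MOV r7, #-9: r7=-9
after OR r7, r4, r4: r7=10|10=10
STR r7, [44] → M[44]=10
after LSL r4, r4, #2: r4=10<<2=40
after ADD r4, r4, #7: r4=40+7=47
after LDR r4, [24]: r4=M[24]=3
after SUB r4, r7, #9: r4=10-9=1
after NEG r4: r4=-(1)=-1
STR r7, [44] → M[44]=10
halt.

10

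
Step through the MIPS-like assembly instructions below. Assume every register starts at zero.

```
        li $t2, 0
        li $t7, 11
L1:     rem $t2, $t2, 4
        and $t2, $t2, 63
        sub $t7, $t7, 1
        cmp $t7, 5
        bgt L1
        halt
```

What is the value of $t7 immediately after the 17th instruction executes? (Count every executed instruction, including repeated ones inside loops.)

8

after li $t2, 0: $t2=0
after li $t7, 11: $t7=11
after rem $t2, $t2, 4: $t2=0%4=0
after and $t2, $t2, 63: $t2=0&63=0
after sub $t7, $t7, 1: $t7=11-1=10
cmp $t7, 5  (cmp 10,5)
bgt L1: taken
after rem $t2, $t2, 4: $t2=0%4=0
after and $t2, $t2, 63: $t2=0&63=0
after sub $t7, $t7, 1: $t7=10-1=9
cmp $t7, 5  (cmp 9,5)
bgt L1: taken
after rem $t2, $t2, 4: $t2=0%4=0
after and $t2, $t2, 63: $t2=0&63=0
after sub $t7, $t7, 1: $t7=9-1=8
cmp $t7, 5  (cmp 8,5)
bgt L1: taken
After step 17: $t7 = 8.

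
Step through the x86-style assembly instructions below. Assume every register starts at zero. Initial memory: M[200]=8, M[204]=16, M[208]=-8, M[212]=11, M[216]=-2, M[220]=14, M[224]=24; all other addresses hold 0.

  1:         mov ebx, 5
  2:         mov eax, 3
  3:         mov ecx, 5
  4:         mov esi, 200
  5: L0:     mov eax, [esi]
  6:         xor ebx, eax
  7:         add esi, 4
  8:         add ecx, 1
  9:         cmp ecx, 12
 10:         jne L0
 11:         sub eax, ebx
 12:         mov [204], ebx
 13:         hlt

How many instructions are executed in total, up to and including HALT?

mov ebx, 5 → ebx=5
mov eax, 3 → eax=3
mov ecx, 5 → ecx=5
mov esi, 200 → esi=200
mov eax, [esi] → eax=M[200]=8
xor ebx, eax → ebx=5^8=13
add esi, 4 → esi=200+4=204
add ecx, 1 → ecx=5+1=6
cmp ecx, 12  (cmp 6,12)
jne L0: taken
mov eax, [esi] → eax=M[204]=16
xor ebx, eax → ebx=13^16=29
add esi, 4 → esi=204+4=208
add ecx, 1 → ecx=6+1=7
cmp ecx, 12  (cmp 7,12)
jne L0: taken
mov eax, [esi] → eax=M[208]=-8
xor ebx, eax → ebx=29^(-8)=-27
add esi, 4 → esi=208+4=212
add ecx, 1 → ecx=7+1=8
cmp ecx, 12  (cmp 8,12)
jne L0: taken
mov eax, [esi] → eax=M[212]=11
xor ebx, eax → ebx=(-27)^11=-18
add esi, 4 → esi=212+4=216
add ecx, 1 → ecx=8+1=9
cmp ecx, 12  (cmp 9,12)
jne L0: taken
mov eax, [esi] → eax=M[216]=-2
xor ebx, eax → ebx=(-18)^(-2)=16
add esi, 4 → esi=216+4=220
add ecx, 1 → ecx=9+1=10
cmp ecx, 12  (cmp 10,12)
jne L0: taken
mov eax, [esi] → eax=M[220]=14
xor ebx, eax → ebx=16^14=30
add esi, 4 → esi=220+4=224
add ecx, 1 → ecx=10+1=11
cmp ecx, 12  (cmp 11,12)
jne L0: taken
mov eax, [esi] → eax=M[224]=24
xor ebx, eax → ebx=30^24=6
add esi, 4 → esi=224+4=228
add ecx, 1 → ecx=11+1=12
cmp ecx, 12  (cmp 12,12)
jne L0: not taken
sub eax, ebx → eax=24-6=18
mov [204], ebx → M[204]=6
halt.
Total executed instructions: 49.

49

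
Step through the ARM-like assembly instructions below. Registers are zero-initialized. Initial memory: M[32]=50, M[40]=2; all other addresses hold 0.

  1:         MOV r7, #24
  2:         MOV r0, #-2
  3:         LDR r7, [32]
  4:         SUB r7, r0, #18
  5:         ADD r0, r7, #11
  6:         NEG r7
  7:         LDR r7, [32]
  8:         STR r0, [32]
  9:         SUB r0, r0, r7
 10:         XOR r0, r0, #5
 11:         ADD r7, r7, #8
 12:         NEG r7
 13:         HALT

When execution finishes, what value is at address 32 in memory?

-9

after MOV r7, #24: r7=24
after MOV r0, #-2: r0=-2
after LDR r7, [32]: r7=M[32]=50
after SUB r7, r0, #18: r7=(-2)-18=-20
after ADD r0, r7, #11: r0=(-20)+11=-9
after NEG r7: r7=-(-20)=20
after LDR r7, [32]: r7=M[32]=50
STR r0, [32] → M[32]=-9
after SUB r0, r0, r7: r0=(-9)-50=-59
after XOR r0, r0, #5: r0=(-59)^5=-64
after ADD r7, r7, #8: r7=50+8=58
after NEG r7: r7=-(58)=-58
halt.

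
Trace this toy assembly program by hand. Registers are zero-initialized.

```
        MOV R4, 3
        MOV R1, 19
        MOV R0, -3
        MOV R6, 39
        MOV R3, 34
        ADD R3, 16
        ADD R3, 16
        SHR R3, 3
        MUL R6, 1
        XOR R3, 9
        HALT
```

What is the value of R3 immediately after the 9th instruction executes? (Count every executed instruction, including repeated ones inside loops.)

8

MOV R4, 3 → R4=3
MOV R1, 19 → R1=19
MOV R0, -3 → R0=-3
MOV R6, 39 → R6=39
MOV R3, 34 → R3=34
ADD R3, 16 → R3=34+16=50
ADD R3, 16 → R3=50+16=66
SHR R3, 3 → R3=66>>3=8
MUL R6, 1 → R6=39*1=39
After step 9: R3 = 8.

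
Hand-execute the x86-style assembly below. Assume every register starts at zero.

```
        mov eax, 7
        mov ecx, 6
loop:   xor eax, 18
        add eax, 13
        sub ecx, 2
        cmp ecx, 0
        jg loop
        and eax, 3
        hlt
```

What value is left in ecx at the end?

eax=7
ecx=6
eax=7^18=21
eax=21+13=34
ecx=6-2=4
cmp ecx, 0  (cmp 4,0)
jg loop: taken
eax=34^18=48
eax=48+13=61
ecx=4-2=2
cmp ecx, 0  (cmp 2,0)
jg loop: taken
eax=61^18=47
eax=47+13=60
ecx=2-2=0
cmp ecx, 0  (cmp 0,0)
jg loop: not taken
eax=60&3=0
halt.

0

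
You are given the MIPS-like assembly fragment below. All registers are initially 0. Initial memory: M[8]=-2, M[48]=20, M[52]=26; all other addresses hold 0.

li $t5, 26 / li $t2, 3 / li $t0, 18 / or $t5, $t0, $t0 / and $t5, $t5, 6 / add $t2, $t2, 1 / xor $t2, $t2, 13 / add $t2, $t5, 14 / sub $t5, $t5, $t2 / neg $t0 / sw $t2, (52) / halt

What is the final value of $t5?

-14

li $t5, 26 → $t5=26
li $t2, 3 → $t2=3
li $t0, 18 → $t0=18
or $t5, $t0, $t0 → $t5=18|18=18
and $t5, $t5, 6 → $t5=18&6=2
add $t2, $t2, 1 → $t2=3+1=4
xor $t2, $t2, 13 → $t2=4^13=9
add $t2, $t5, 14 → $t2=2+14=16
sub $t5, $t5, $t2 → $t5=2-16=-14
neg $t0 → $t0=-(18)=-18
sw $t2, (52) → M[52]=16
halt.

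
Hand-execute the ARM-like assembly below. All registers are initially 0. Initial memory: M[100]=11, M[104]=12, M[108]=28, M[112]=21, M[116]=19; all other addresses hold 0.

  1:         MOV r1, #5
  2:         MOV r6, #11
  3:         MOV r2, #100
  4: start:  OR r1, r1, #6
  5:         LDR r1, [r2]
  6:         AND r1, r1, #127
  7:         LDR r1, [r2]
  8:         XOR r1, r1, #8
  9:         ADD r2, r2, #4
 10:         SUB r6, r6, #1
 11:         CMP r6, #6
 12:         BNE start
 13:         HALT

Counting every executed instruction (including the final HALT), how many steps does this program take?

49

MOV r1, #5 → r1=5
MOV r6, #11 → r6=11
MOV r2, #100 → r2=100
OR r1, r1, #6 → r1=5|6=7
LDR r1, [r2] → r1=M[100]=11
AND r1, r1, #127 → r1=11&127=11
LDR r1, [r2] → r1=M[100]=11
XOR r1, r1, #8 → r1=11^8=3
ADD r2, r2, #4 → r2=100+4=104
SUB r6, r6, #1 → r6=11-1=10
CMP r6, #6  (cmp 10,6)
BNE start: taken
OR r1, r1, #6 → r1=3|6=7
LDR r1, [r2] → r1=M[104]=12
AND r1, r1, #127 → r1=12&127=12
LDR r1, [r2] → r1=M[104]=12
XOR r1, r1, #8 → r1=12^8=4
ADD r2, r2, #4 → r2=104+4=108
SUB r6, r6, #1 → r6=10-1=9
CMP r6, #6  (cmp 9,6)
BNE start: taken
OR r1, r1, #6 → r1=4|6=6
LDR r1, [r2] → r1=M[108]=28
AND r1, r1, #127 → r1=28&127=28
LDR r1, [r2] → r1=M[108]=28
XOR r1, r1, #8 → r1=28^8=20
ADD r2, r2, #4 → r2=108+4=112
SUB r6, r6, #1 → r6=9-1=8
CMP r6, #6  (cmp 8,6)
BNE start: taken
OR r1, r1, #6 → r1=20|6=22
LDR r1, [r2] → r1=M[112]=21
AND r1, r1, #127 → r1=21&127=21
LDR r1, [r2] → r1=M[112]=21
XOR r1, r1, #8 → r1=21^8=29
ADD r2, r2, #4 → r2=112+4=116
SUB r6, r6, #1 → r6=8-1=7
CMP r6, #6  (cmp 7,6)
BNE start: taken
OR r1, r1, #6 → r1=29|6=31
LDR r1, [r2] → r1=M[116]=19
AND r1, r1, #127 → r1=19&127=19
LDR r1, [r2] → r1=M[116]=19
XOR r1, r1, #8 → r1=19^8=27
ADD r2, r2, #4 → r2=116+4=120
SUB r6, r6, #1 → r6=7-1=6
CMP r6, #6  (cmp 6,6)
BNE start: not taken
halt.
Total executed instructions: 49.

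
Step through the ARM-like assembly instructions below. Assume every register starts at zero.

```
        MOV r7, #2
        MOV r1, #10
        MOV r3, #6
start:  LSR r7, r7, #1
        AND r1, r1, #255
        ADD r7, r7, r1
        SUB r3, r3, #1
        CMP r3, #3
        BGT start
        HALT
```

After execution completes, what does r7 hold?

17

MOV r7, #2 → r7=2
MOV r1, #10 → r1=10
MOV r3, #6 → r3=6
LSR r7, r7, #1 → r7=2>>1=1
AND r1, r1, #255 → r1=10&255=10
ADD r7, r7, r1 → r7=1+10=11
SUB r3, r3, #1 → r3=6-1=5
CMP r3, #3  (cmp 5,3)
BGT start: taken
LSR r7, r7, #1 → r7=11>>1=5
AND r1, r1, #255 → r1=10&255=10
ADD r7, r7, r1 → r7=5+10=15
SUB r3, r3, #1 → r3=5-1=4
CMP r3, #3  (cmp 4,3)
BGT start: taken
LSR r7, r7, #1 → r7=15>>1=7
AND r1, r1, #255 → r1=10&255=10
ADD r7, r7, r1 → r7=7+10=17
SUB r3, r3, #1 → r3=4-1=3
CMP r3, #3  (cmp 3,3)
BGT start: not taken
halt.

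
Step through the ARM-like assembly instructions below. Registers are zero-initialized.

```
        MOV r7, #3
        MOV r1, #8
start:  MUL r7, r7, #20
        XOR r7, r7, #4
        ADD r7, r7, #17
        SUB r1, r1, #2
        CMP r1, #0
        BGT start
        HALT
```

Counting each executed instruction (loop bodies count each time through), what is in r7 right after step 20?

r7=3
r1=8
r7=3*20=60
r7=60^4=56
r7=56+17=73
r1=8-2=6
CMP r1, #0  (cmp 6,0)
BGT start: taken
r7=73*20=1460
r7=1460^4=1456
r7=1456+17=1473
r1=6-2=4
CMP r1, #0  (cmp 4,0)
BGT start: taken
r7=1473*20=29460
r7=29460^4=29456
r7=29456+17=29473
r1=4-2=2
CMP r1, #0  (cmp 2,0)
BGT start: taken
After step 20: r7 = 29473.

29473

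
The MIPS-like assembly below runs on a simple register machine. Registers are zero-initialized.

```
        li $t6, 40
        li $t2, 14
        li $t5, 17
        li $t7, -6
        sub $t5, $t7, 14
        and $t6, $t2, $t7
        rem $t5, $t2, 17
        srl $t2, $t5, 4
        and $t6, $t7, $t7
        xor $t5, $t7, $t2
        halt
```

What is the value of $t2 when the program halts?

0

$t6=40
$t2=14
$t5=17
$t7=-6
$t5=(-6)-14=-20
$t6=14&(-6)=10
$t5=14%17=14
$t2=14>>4=0
$t6=(-6)&(-6)=-6
$t5=(-6)^0=-6
halt.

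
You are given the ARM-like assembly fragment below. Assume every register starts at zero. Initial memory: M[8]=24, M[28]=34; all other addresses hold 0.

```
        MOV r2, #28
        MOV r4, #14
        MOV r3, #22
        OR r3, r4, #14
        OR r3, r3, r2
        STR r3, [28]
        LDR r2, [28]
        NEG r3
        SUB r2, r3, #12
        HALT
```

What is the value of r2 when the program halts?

-42

r2=28
r4=14
r3=22
r3=14|14=14
r3=14|28=30
STR r3, [28] → M[28]=30
r2=M[28]=30
r3=-(30)=-30
r2=(-30)-12=-42
halt.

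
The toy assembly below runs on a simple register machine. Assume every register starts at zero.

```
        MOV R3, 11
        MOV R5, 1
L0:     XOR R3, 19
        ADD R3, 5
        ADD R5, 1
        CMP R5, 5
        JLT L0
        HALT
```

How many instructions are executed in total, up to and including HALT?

23

R3=11
R5=1
R3=11^19=24
R3=24+5=29
R5=1+1=2
CMP R5, 5  (cmp 2,5)
JLT L0: taken
R3=29^19=14
R3=14+5=19
R5=2+1=3
CMP R5, 5  (cmp 3,5)
JLT L0: taken
R3=19^19=0
R3=0+5=5
R5=3+1=4
CMP R5, 5  (cmp 4,5)
JLT L0: taken
R3=5^19=22
R3=22+5=27
R5=4+1=5
CMP R5, 5  (cmp 5,5)
JLT L0: not taken
halt.
Total executed instructions: 23.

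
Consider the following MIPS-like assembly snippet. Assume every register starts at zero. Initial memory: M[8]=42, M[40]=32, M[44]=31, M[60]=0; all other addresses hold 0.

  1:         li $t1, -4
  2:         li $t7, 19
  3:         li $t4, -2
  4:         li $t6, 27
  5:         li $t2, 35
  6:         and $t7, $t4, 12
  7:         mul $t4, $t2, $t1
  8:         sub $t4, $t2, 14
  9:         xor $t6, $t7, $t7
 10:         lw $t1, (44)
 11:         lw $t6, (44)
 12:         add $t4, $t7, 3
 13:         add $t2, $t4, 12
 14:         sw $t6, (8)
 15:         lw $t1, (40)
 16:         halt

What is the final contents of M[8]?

31

$t1=-4
$t7=19
$t4=-2
$t6=27
$t2=35
$t7=(-2)&12=12
$t4=35*(-4)=-140
$t4=35-14=21
$t6=12^12=0
$t1=M[44]=31
$t6=M[44]=31
$t4=12+3=15
$t2=15+12=27
sw $t6, (8) → M[8]=31
$t1=M[40]=32
halt.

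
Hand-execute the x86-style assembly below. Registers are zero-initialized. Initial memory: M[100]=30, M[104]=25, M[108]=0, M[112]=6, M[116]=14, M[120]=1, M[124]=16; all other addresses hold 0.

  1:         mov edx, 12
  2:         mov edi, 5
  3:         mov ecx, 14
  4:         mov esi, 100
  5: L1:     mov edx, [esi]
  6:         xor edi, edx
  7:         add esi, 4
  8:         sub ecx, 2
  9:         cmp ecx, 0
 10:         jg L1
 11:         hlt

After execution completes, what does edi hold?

27

after mov edx, 12: edx=12
after mov edi, 5: edi=5
after mov ecx, 14: ecx=14
after mov esi, 100: esi=100
after mov edx, [esi]: edx=M[100]=30
after xor edi, edx: edi=5^30=27
after add esi, 4: esi=100+4=104
after sub ecx, 2: ecx=14-2=12
cmp ecx, 0  (cmp 12,0)
jg L1: taken
after mov edx, [esi]: edx=M[104]=25
after xor edi, edx: edi=27^25=2
after add esi, 4: esi=104+4=108
after sub ecx, 2: ecx=12-2=10
cmp ecx, 0  (cmp 10,0)
jg L1: taken
after mov edx, [esi]: edx=M[108]=0
after xor edi, edx: edi=2^0=2
after add esi, 4: esi=108+4=112
after sub ecx, 2: ecx=10-2=8
cmp ecx, 0  (cmp 8,0)
jg L1: taken
after mov edx, [esi]: edx=M[112]=6
after xor edi, edx: edi=2^6=4
after add esi, 4: esi=112+4=116
after sub ecx, 2: ecx=8-2=6
cmp ecx, 0  (cmp 6,0)
jg L1: taken
after mov edx, [esi]: edx=M[116]=14
after xor edi, edx: edi=4^14=10
after add esi, 4: esi=116+4=120
after sub ecx, 2: ecx=6-2=4
cmp ecx, 0  (cmp 4,0)
jg L1: taken
after mov edx, [esi]: edx=M[120]=1
after xor edi, edx: edi=10^1=11
after add esi, 4: esi=120+4=124
after sub ecx, 2: ecx=4-2=2
cmp ecx, 0  (cmp 2,0)
jg L1: taken
after mov edx, [esi]: edx=M[124]=16
after xor edi, edx: edi=11^16=27
after add esi, 4: esi=124+4=128
after sub ecx, 2: ecx=2-2=0
cmp ecx, 0  (cmp 0,0)
jg L1: not taken
halt.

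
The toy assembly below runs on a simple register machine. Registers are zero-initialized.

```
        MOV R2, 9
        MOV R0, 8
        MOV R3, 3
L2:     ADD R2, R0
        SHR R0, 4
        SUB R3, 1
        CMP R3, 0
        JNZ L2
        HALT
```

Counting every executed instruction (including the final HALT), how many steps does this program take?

after MOV R2, 9: R2=9
after MOV R0, 8: R0=8
after MOV R3, 3: R3=3
after ADD R2, R0: R2=9+8=17
after SHR R0, 4: R0=8>>4=0
after SUB R3, 1: R3=3-1=2
CMP R3, 0  (cmp 2,0)
JNZ L2: taken
after ADD R2, R0: R2=17+0=17
after SHR R0, 4: R0=0>>4=0
after SUB R3, 1: R3=2-1=1
CMP R3, 0  (cmp 1,0)
JNZ L2: taken
after ADD R2, R0: R2=17+0=17
after SHR R0, 4: R0=0>>4=0
after SUB R3, 1: R3=1-1=0
CMP R3, 0  (cmp 0,0)
JNZ L2: not taken
halt.
Total executed instructions: 19.

19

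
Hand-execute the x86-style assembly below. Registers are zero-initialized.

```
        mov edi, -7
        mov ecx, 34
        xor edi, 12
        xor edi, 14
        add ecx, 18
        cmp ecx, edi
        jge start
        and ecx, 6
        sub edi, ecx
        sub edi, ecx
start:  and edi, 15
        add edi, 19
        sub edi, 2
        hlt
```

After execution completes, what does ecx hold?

52

mov edi, -7 → edi=-7
mov ecx, 34 → ecx=34
xor edi, 12 → edi=(-7)^12=-11
xor edi, 14 → edi=(-11)^14=-5
add ecx, 18 → ecx=34+18=52
cmp ecx, edi  (cmp 52,-5)
jge start: taken
and edi, 15 → edi=(-5)&15=11
add edi, 19 → edi=11+19=30
sub edi, 2 → edi=30-2=28
halt.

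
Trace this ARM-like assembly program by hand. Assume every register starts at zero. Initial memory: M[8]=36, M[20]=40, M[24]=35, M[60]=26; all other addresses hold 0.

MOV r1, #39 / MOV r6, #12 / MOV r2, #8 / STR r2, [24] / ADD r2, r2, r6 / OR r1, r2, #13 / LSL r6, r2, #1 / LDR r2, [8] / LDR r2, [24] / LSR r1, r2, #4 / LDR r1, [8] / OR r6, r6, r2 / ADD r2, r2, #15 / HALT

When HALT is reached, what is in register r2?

23

MOV r1, #39 → r1=39
MOV r6, #12 → r6=12
MOV r2, #8 → r2=8
STR r2, [24] → M[24]=8
ADD r2, r2, r6 → r2=8+12=20
OR r1, r2, #13 → r1=20|13=29
LSL r6, r2, #1 → r6=20<<1=40
LDR r2, [8] → r2=M[8]=36
LDR r2, [24] → r2=M[24]=8
LSR r1, r2, #4 → r1=8>>4=0
LDR r1, [8] → r1=M[8]=36
OR r6, r6, r2 → r6=40|8=40
ADD r2, r2, #15 → r2=8+15=23
halt.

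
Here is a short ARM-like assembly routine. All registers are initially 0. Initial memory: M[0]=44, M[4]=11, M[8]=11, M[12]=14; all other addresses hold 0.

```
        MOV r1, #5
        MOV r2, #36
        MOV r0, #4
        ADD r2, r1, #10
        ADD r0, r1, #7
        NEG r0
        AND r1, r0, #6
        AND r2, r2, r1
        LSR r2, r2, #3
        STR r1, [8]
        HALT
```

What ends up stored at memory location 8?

4

MOV r1, #5 → r1=5
MOV r2, #36 → r2=36
MOV r0, #4 → r0=4
ADD r2, r1, #10 → r2=5+10=15
ADD r0, r1, #7 → r0=5+7=12
NEG r0 → r0=-(12)=-12
AND r1, r0, #6 → r1=(-12)&6=4
AND r2, r2, r1 → r2=15&4=4
LSR r2, r2, #3 → r2=4>>3=0
STR r1, [8] → M[8]=4
halt.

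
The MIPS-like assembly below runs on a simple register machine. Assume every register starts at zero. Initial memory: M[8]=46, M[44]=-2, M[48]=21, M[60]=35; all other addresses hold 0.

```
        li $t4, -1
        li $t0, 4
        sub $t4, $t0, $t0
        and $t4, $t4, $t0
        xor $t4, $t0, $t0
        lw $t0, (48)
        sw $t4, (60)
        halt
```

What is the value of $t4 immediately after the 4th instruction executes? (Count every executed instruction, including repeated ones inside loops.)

0

$t4=-1
$t0=4
$t4=4-4=0
$t4=0&4=0
After step 4: $t4 = 0.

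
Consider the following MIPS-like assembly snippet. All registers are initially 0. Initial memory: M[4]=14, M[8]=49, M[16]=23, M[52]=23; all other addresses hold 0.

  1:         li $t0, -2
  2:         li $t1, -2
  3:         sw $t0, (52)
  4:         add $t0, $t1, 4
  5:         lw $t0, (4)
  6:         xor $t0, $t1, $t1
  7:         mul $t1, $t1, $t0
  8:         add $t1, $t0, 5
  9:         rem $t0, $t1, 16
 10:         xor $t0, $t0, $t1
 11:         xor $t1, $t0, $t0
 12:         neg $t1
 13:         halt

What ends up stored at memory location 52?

-2

li $t0, -2 → $t0=-2
li $t1, -2 → $t1=-2
sw $t0, (52) → M[52]=-2
add $t0, $t1, 4 → $t0=(-2)+4=2
lw $t0, (4) → $t0=M[4]=14
xor $t0, $t1, $t1 → $t0=(-2)^(-2)=0
mul $t1, $t1, $t0 → $t1=(-2)*0=0
add $t1, $t0, 5 → $t1=0+5=5
rem $t0, $t1, 16 → $t0=5%16=5
xor $t0, $t0, $t1 → $t0=5^5=0
xor $t1, $t0, $t0 → $t1=0^0=0
neg $t1 → $t1=-(0)=0
halt.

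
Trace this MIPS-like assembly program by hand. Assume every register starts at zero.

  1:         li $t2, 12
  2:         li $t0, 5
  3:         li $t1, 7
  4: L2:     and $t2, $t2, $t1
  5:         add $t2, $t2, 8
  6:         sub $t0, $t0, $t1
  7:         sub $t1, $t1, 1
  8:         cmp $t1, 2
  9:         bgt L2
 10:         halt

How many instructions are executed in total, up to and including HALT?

34

after li $t2, 12: $t2=12
after li $t0, 5: $t0=5
after li $t1, 7: $t1=7
after and $t2, $t2, $t1: $t2=12&7=4
after add $t2, $t2, 8: $t2=4+8=12
after sub $t0, $t0, $t1: $t0=5-7=-2
after sub $t1, $t1, 1: $t1=7-1=6
cmp $t1, 2  (cmp 6,2)
bgt L2: taken
after and $t2, $t2, $t1: $t2=12&6=4
after add $t2, $t2, 8: $t2=4+8=12
after sub $t0, $t0, $t1: $t0=(-2)-6=-8
after sub $t1, $t1, 1: $t1=6-1=5
cmp $t1, 2  (cmp 5,2)
bgt L2: taken
after and $t2, $t2, $t1: $t2=12&5=4
after add $t2, $t2, 8: $t2=4+8=12
after sub $t0, $t0, $t1: $t0=(-8)-5=-13
after sub $t1, $t1, 1: $t1=5-1=4
cmp $t1, 2  (cmp 4,2)
bgt L2: taken
after and $t2, $t2, $t1: $t2=12&4=4
after add $t2, $t2, 8: $t2=4+8=12
after sub $t0, $t0, $t1: $t0=(-13)-4=-17
after sub $t1, $t1, 1: $t1=4-1=3
cmp $t1, 2  (cmp 3,2)
bgt L2: taken
after and $t2, $t2, $t1: $t2=12&3=0
after add $t2, $t2, 8: $t2=0+8=8
after sub $t0, $t0, $t1: $t0=(-17)-3=-20
after sub $t1, $t1, 1: $t1=3-1=2
cmp $t1, 2  (cmp 2,2)
bgt L2: not taken
halt.
Total executed instructions: 34.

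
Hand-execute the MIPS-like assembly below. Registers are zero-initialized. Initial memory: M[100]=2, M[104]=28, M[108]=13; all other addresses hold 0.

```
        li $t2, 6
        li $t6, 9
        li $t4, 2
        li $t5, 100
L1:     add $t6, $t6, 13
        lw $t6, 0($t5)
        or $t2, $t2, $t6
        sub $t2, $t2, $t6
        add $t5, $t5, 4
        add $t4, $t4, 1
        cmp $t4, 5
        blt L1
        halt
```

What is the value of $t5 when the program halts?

112

li $t2, 6 → $t2=6
li $t6, 9 → $t6=9
li $t4, 2 → $t4=2
li $t5, 100 → $t5=100
add $t6, $t6, 13 → $t6=9+13=22
lw $t6, 0($t5) → $t6=M[100]=2
or $t2, $t2, $t6 → $t2=6|2=6
sub $t2, $t2, $t6 → $t2=6-2=4
add $t5, $t5, 4 → $t5=100+4=104
add $t4, $t4, 1 → $t4=2+1=3
cmp $t4, 5  (cmp 3,5)
blt L1: taken
add $t6, $t6, 13 → $t6=2+13=15
lw $t6, 0($t5) → $t6=M[104]=28
or $t2, $t2, $t6 → $t2=4|28=28
sub $t2, $t2, $t6 → $t2=28-28=0
add $t5, $t5, 4 → $t5=104+4=108
add $t4, $t4, 1 → $t4=3+1=4
cmp $t4, 5  (cmp 4,5)
blt L1: taken
add $t6, $t6, 13 → $t6=28+13=41
lw $t6, 0($t5) → $t6=M[108]=13
or $t2, $t2, $t6 → $t2=0|13=13
sub $t2, $t2, $t6 → $t2=13-13=0
add $t5, $t5, 4 → $t5=108+4=112
add $t4, $t4, 1 → $t4=4+1=5
cmp $t4, 5  (cmp 5,5)
blt L1: not taken
halt.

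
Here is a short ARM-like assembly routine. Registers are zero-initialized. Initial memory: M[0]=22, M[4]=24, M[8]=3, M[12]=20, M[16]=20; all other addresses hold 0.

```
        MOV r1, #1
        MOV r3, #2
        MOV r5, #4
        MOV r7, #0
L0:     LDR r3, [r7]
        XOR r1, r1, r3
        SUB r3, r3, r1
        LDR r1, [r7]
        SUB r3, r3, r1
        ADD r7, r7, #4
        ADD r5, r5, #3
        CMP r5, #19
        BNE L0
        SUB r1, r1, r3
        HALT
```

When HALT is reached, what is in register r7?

after MOV r1, #1: r1=1
after MOV r3, #2: r3=2
after MOV r5, #4: r5=4
after MOV r7, #0: r7=0
after LDR r3, [r7]: r3=M[0]=22
after XOR r1, r1, r3: r1=1^22=23
after SUB r3, r3, r1: r3=22-23=-1
after LDR r1, [r7]: r1=M[0]=22
after SUB r3, r3, r1: r3=(-1)-22=-23
after ADD r7, r7, #4: r7=0+4=4
after ADD r5, r5, #3: r5=4+3=7
CMP r5, #19  (cmp 7,19)
BNE L0: taken
after LDR r3, [r7]: r3=M[4]=24
after XOR r1, r1, r3: r1=22^24=14
after SUB r3, r3, r1: r3=24-14=10
after LDR r1, [r7]: r1=M[4]=24
after SUB r3, r3, r1: r3=10-24=-14
after ADD r7, r7, #4: r7=4+4=8
after ADD r5, r5, #3: r5=7+3=10
CMP r5, #19  (cmp 10,19)
BNE L0: taken
after LDR r3, [r7]: r3=M[8]=3
after XOR r1, r1, r3: r1=24^3=27
after SUB r3, r3, r1: r3=3-27=-24
after LDR r1, [r7]: r1=M[8]=3
after SUB r3, r3, r1: r3=(-24)-3=-27
after ADD r7, r7, #4: r7=8+4=12
after ADD r5, r5, #3: r5=10+3=13
CMP r5, #19  (cmp 13,19)
BNE L0: taken
after LDR r3, [r7]: r3=M[12]=20
after XOR r1, r1, r3: r1=3^20=23
after SUB r3, r3, r1: r3=20-23=-3
after LDR r1, [r7]: r1=M[12]=20
after SUB r3, r3, r1: r3=(-3)-20=-23
after ADD r7, r7, #4: r7=12+4=16
after ADD r5, r5, #3: r5=13+3=16
CMP r5, #19  (cmp 16,19)
BNE L0: taken
after LDR r3, [r7]: r3=M[16]=20
after XOR r1, r1, r3: r1=20^20=0
after SUB r3, r3, r1: r3=20-0=20
after LDR r1, [r7]: r1=M[16]=20
after SUB r3, r3, r1: r3=20-20=0
after ADD r7, r7, #4: r7=16+4=20
after ADD r5, r5, #3: r5=16+3=19
CMP r5, #19  (cmp 19,19)
BNE L0: not taken
after SUB r1, r1, r3: r1=20-0=20
halt.

20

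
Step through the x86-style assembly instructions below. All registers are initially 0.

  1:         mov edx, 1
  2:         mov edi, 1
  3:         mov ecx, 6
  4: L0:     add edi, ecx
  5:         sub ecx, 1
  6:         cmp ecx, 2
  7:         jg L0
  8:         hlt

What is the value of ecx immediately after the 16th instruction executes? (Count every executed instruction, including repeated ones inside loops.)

3

after mov edx, 1: edx=1
after mov edi, 1: edi=1
after mov ecx, 6: ecx=6
after add edi, ecx: edi=1+6=7
after sub ecx, 1: ecx=6-1=5
cmp ecx, 2  (cmp 5,2)
jg L0: taken
after add edi, ecx: edi=7+5=12
after sub ecx, 1: ecx=5-1=4
cmp ecx, 2  (cmp 4,2)
jg L0: taken
after add edi, ecx: edi=12+4=16
after sub ecx, 1: ecx=4-1=3
cmp ecx, 2  (cmp 3,2)
jg L0: taken
after add edi, ecx: edi=16+3=19
After step 16: ecx = 3.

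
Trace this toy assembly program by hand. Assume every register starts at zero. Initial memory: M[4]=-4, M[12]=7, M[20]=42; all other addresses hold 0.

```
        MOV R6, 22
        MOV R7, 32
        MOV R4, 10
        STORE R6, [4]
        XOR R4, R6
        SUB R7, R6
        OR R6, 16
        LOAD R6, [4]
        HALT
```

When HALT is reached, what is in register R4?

28

after MOV R6, 22: R6=22
after MOV R7, 32: R7=32
after MOV R4, 10: R4=10
STORE R6, [4] → M[4]=22
after XOR R4, R6: R4=10^22=28
after SUB R7, R6: R7=32-22=10
after OR R6, 16: R6=22|16=22
after LOAD R6, [4]: R6=M[4]=22
halt.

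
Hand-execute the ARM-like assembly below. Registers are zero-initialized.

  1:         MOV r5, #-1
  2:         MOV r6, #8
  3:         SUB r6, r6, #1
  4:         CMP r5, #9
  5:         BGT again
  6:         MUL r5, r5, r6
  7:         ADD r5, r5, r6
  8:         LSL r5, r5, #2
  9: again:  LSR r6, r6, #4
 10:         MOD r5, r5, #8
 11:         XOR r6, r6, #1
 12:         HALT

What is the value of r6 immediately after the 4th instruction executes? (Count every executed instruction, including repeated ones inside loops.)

MOV r5, #-1 → r5=-1
MOV r6, #8 → r6=8
SUB r6, r6, #1 → r6=8-1=7
CMP r5, #9  (cmp -1,9)
After step 4: r6 = 7.

7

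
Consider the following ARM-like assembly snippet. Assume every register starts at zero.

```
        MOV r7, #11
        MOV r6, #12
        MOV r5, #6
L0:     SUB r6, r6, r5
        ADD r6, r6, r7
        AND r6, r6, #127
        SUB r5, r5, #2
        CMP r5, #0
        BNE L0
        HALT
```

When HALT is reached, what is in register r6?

MOV r7, #11 → r7=11
MOV r6, #12 → r6=12
MOV r5, #6 → r5=6
SUB r6, r6, r5 → r6=12-6=6
ADD r6, r6, r7 → r6=6+11=17
AND r6, r6, #127 → r6=17&127=17
SUB r5, r5, #2 → r5=6-2=4
CMP r5, #0  (cmp 4,0)
BNE L0: taken
SUB r6, r6, r5 → r6=17-4=13
ADD r6, r6, r7 → r6=13+11=24
AND r6, r6, #127 → r6=24&127=24
SUB r5, r5, #2 → r5=4-2=2
CMP r5, #0  (cmp 2,0)
BNE L0: taken
SUB r6, r6, r5 → r6=24-2=22
ADD r6, r6, r7 → r6=22+11=33
AND r6, r6, #127 → r6=33&127=33
SUB r5, r5, #2 → r5=2-2=0
CMP r5, #0  (cmp 0,0)
BNE L0: not taken
halt.

33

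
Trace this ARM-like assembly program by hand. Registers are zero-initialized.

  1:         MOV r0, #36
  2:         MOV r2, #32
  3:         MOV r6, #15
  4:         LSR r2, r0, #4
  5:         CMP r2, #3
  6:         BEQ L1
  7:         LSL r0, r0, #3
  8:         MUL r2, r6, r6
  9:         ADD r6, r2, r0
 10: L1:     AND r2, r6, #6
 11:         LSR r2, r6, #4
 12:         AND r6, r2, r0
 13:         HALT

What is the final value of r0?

288

MOV r0, #36 → r0=36
MOV r2, #32 → r2=32
MOV r6, #15 → r6=15
LSR r2, r0, #4 → r2=36>>4=2
CMP r2, #3  (cmp 2,3)
BEQ L1: not taken
LSL r0, r0, #3 → r0=36<<3=288
MUL r2, r6, r6 → r2=15*15=225
ADD r6, r2, r0 → r6=225+288=513
AND r2, r6, #6 → r2=513&6=0
LSR r2, r6, #4 → r2=513>>4=32
AND r6, r2, r0 → r6=32&288=32
halt.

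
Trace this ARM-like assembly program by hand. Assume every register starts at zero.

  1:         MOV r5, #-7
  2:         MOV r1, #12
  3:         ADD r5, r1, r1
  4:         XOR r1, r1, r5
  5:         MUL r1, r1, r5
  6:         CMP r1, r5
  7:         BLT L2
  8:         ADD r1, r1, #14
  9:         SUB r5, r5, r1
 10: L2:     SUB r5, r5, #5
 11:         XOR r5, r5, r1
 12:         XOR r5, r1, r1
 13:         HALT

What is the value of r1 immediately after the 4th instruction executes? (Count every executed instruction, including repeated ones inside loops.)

after MOV r5, #-7: r5=-7
after MOV r1, #12: r1=12
after ADD r5, r1, r1: r5=12+12=24
after XOR r1, r1, r5: r1=12^24=20
After step 4: r1 = 20.

20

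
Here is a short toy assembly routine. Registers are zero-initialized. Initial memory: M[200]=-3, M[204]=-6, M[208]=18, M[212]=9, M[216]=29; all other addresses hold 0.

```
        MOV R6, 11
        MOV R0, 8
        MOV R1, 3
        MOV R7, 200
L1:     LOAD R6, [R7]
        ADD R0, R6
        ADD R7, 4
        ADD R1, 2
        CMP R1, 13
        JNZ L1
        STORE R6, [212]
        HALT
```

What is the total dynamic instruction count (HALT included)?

36

MOV R6, 11 → R6=11
MOV R0, 8 → R0=8
MOV R1, 3 → R1=3
MOV R7, 200 → R7=200
LOAD R6, [R7] → R6=M[200]=-3
ADD R0, R6 → R0=8+(-3)=5
ADD R7, 4 → R7=200+4=204
ADD R1, 2 → R1=3+2=5
CMP R1, 13  (cmp 5,13)
JNZ L1: taken
LOAD R6, [R7] → R6=M[204]=-6
ADD R0, R6 → R0=5+(-6)=-1
ADD R7, 4 → R7=204+4=208
ADD R1, 2 → R1=5+2=7
CMP R1, 13  (cmp 7,13)
JNZ L1: taken
LOAD R6, [R7] → R6=M[208]=18
ADD R0, R6 → R0=(-1)+18=17
ADD R7, 4 → R7=208+4=212
ADD R1, 2 → R1=7+2=9
CMP R1, 13  (cmp 9,13)
JNZ L1: taken
LOAD R6, [R7] → R6=M[212]=9
ADD R0, R6 → R0=17+9=26
ADD R7, 4 → R7=212+4=216
ADD R1, 2 → R1=9+2=11
CMP R1, 13  (cmp 11,13)
JNZ L1: taken
LOAD R6, [R7] → R6=M[216]=29
ADD R0, R6 → R0=26+29=55
ADD R7, 4 → R7=216+4=220
ADD R1, 2 → R1=11+2=13
CMP R1, 13  (cmp 13,13)
JNZ L1: not taken
STORE R6, [212] → M[212]=29
halt.
Total executed instructions: 36.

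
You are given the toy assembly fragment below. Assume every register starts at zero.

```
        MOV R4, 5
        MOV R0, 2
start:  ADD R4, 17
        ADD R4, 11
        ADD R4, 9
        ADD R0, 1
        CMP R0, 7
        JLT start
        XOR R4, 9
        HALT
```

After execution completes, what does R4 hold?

183

after MOV R4, 5: R4=5
after MOV R0, 2: R0=2
after ADD R4, 17: R4=5+17=22
after ADD R4, 11: R4=22+11=33
after ADD R4, 9: R4=33+9=42
after ADD R0, 1: R0=2+1=3
CMP R0, 7  (cmp 3,7)
JLT start: taken
after ADD R4, 17: R4=42+17=59
after ADD R4, 11: R4=59+11=70
after ADD R4, 9: R4=70+9=79
after ADD R0, 1: R0=3+1=4
CMP R0, 7  (cmp 4,7)
JLT start: taken
after ADD R4, 17: R4=79+17=96
after ADD R4, 11: R4=96+11=107
after ADD R4, 9: R4=107+9=116
after ADD R0, 1: R0=4+1=5
CMP R0, 7  (cmp 5,7)
JLT start: taken
after ADD R4, 17: R4=116+17=133
after ADD R4, 11: R4=133+11=144
after ADD R4, 9: R4=144+9=153
after ADD R0, 1: R0=5+1=6
CMP R0, 7  (cmp 6,7)
JLT start: taken
after ADD R4, 17: R4=153+17=170
after ADD R4, 11: R4=170+11=181
after ADD R4, 9: R4=181+9=190
after ADD R0, 1: R0=6+1=7
CMP R0, 7  (cmp 7,7)
JLT start: not taken
after XOR R4, 9: R4=190^9=183
halt.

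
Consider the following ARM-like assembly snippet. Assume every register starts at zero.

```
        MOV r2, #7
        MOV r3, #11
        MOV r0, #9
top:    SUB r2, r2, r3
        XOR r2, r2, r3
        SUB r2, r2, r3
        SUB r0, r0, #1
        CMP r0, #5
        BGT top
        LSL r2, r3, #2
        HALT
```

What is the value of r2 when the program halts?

after MOV r2, #7: r2=7
after MOV r3, #11: r3=11
after MOV r0, #9: r0=9
after SUB r2, r2, r3: r2=7-11=-4
after XOR r2, r2, r3: r2=(-4)^11=-9
after SUB r2, r2, r3: r2=(-9)-11=-20
after SUB r0, r0, #1: r0=9-1=8
CMP r0, #5  (cmp 8,5)
BGT top: taken
after SUB r2, r2, r3: r2=(-20)-11=-31
after XOR r2, r2, r3: r2=(-31)^11=-22
after SUB r2, r2, r3: r2=(-22)-11=-33
after SUB r0, r0, #1: r0=8-1=7
CMP r0, #5  (cmp 7,5)
BGT top: taken
after SUB r2, r2, r3: r2=(-33)-11=-44
after XOR r2, r2, r3: r2=(-44)^11=-33
after SUB r2, r2, r3: r2=(-33)-11=-44
after SUB r0, r0, #1: r0=7-1=6
CMP r0, #5  (cmp 6,5)
BGT top: taken
after SUB r2, r2, r3: r2=(-44)-11=-55
after XOR r2, r2, r3: r2=(-55)^11=-62
after SUB r2, r2, r3: r2=(-62)-11=-73
after SUB r0, r0, #1: r0=6-1=5
CMP r0, #5  (cmp 5,5)
BGT top: not taken
after LSL r2, r3, #2: r2=11<<2=44
halt.

44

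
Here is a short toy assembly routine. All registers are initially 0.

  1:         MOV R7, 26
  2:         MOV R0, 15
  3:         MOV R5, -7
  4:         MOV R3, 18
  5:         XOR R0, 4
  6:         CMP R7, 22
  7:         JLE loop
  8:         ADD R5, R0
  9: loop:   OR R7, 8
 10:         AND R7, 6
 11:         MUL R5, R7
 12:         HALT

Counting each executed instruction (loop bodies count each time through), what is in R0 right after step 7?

11

MOV R7, 26 → R7=26
MOV R0, 15 → R0=15
MOV R5, -7 → R5=-7
MOV R3, 18 → R3=18
XOR R0, 4 → R0=15^4=11
CMP R7, 22  (cmp 26,22)
JLE loop: not taken
After step 7: R0 = 11.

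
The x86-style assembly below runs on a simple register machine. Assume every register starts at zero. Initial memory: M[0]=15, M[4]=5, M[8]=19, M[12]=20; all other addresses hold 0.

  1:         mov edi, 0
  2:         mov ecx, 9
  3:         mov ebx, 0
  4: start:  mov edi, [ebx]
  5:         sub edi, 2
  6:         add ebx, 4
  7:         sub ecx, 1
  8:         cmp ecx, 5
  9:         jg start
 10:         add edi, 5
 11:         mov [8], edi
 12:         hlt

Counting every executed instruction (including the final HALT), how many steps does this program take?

edi=0
ecx=9
ebx=0
edi=M[0]=15
edi=15-2=13
ebx=0+4=4
ecx=9-1=8
cmp ecx, 5  (cmp 8,5)
jg start: taken
edi=M[4]=5
edi=5-2=3
ebx=4+4=8
ecx=8-1=7
cmp ecx, 5  (cmp 7,5)
jg start: taken
edi=M[8]=19
edi=19-2=17
ebx=8+4=12
ecx=7-1=6
cmp ecx, 5  (cmp 6,5)
jg start: taken
edi=M[12]=20
edi=20-2=18
ebx=12+4=16
ecx=6-1=5
cmp ecx, 5  (cmp 5,5)
jg start: not taken
edi=18+5=23
mov [8], edi → M[8]=23
halt.
Total executed instructions: 30.

30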